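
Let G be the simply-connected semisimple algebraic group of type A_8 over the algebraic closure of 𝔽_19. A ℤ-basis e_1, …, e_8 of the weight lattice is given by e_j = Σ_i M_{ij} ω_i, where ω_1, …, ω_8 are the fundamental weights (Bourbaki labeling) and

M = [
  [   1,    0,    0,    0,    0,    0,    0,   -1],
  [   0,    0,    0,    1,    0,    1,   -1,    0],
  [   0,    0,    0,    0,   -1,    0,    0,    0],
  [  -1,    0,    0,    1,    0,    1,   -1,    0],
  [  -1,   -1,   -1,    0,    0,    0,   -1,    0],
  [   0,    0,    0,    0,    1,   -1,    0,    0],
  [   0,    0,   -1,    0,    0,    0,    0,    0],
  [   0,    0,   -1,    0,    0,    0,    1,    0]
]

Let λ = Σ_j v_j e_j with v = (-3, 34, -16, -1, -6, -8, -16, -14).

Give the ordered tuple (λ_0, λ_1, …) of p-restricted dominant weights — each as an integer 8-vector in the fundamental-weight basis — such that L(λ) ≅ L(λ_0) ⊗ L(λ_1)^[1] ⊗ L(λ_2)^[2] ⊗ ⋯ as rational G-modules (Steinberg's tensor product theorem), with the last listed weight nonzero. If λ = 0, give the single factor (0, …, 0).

Compute c_i = Σ_j M_{ij} v_j with v = (-3, 34, -16, -1, -6, -8, -16, -14):
  c_1 = (1)·(-3) + 0·34 + (0)·(-16) + (0)·(-1) + (0)·(-6) + (0)·(-8) + (0)·(-16) + (-1)·(-14) = 11
  c_2 = (0)·(-3) + 0·34 + (0)·(-16) + (1)·(-1) + (0)·(-6) + (1)·(-8) + (-1)·(-16) + (0)·(-14) = 7
  c_3 = (0)·(-3) + 0·34 + (0)·(-16) + (0)·(-1) + (-1)·(-6) + (0)·(-8) + (0)·(-16) + (0)·(-14) = 6
  c_4 = (-1)·(-3) + 0·34 + (0)·(-16) + (1)·(-1) + (0)·(-6) + (1)·(-8) + (-1)·(-16) + (0)·(-14) = 10
  c_5 = (-1)·(-3) + (-1)·(34) + (-1)·(-16) + (0)·(-1) + (0)·(-6) + (0)·(-8) + (-1)·(-16) + (0)·(-14) = 1
  c_6 = (0)·(-3) + 0·34 + (0)·(-16) + (0)·(-1) + (1)·(-6) + (-1)·(-8) + (0)·(-16) + (0)·(-14) = 2
  c_7 = (0)·(-3) + 0·34 + (-1)·(-16) + (0)·(-1) + (0)·(-6) + (0)·(-8) + (0)·(-16) + (0)·(-14) = 16
  c_8 = (0)·(-3) + 0·34 + (-1)·(-16) + (0)·(-1) + (0)·(-6) + (0)·(-8) + (1)·(-16) + (0)·(-14) = 0
Writing each c_i in base p = 19:
  c_1 = 11 = 11·19^0
  c_2 = 7 = 7·19^0
  c_3 = 6 = 6·19^0
  c_4 = 10 = 10·19^0
  c_5 = 1 = 1·19^0
  c_6 = 2 = 2·19^0
  c_7 = 16 = 16·19^0
  c_8 = 0
p-restricted factor λ_0 = (11, 7, 6, 10, 1, 2, 16, 0)

((11, 7, 6, 10, 1, 2, 16, 0),)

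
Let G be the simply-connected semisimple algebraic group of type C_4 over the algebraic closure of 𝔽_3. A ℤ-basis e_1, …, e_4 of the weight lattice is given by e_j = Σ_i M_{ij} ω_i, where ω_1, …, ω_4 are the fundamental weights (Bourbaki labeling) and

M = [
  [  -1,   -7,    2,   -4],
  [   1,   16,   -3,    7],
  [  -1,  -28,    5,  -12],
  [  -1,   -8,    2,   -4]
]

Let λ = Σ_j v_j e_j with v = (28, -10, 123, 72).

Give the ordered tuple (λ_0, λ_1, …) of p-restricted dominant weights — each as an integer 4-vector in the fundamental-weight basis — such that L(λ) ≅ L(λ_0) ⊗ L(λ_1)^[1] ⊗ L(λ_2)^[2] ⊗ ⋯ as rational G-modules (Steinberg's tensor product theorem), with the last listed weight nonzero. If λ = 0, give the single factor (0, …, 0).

Change of basis e → ω: c = M·v where v = (28, -10, 123, 72):
  c_1 = (-1)·(28) + (-7)·(-10) + (2)·(123) + (-4)·(72) = 0
  c_2 = (1)·(28) + (16)·(-10) + (-3)·(123) + (7)·(72) = 3
  c_3 = (-1)·(28) + (-28)·(-10) + (5)·(123) + (-12)·(72) = 3
  c_4 = (-1)·(28) + (-8)·(-10) + (2)·(123) + (-4)·(72) = 10
Base-3 expansion of each c_i:
  c_1 = 0
  c_2 = 3 = 0·3^0 + 1·3^1
  c_3 = 3 = 0·3^0 + 1·3^1
  c_4 = 10 = 1·3^0 + 0·3^1 + 1·3^2
Factor λ_0 = (0, 0, 0, 1)
Factor λ_1 = (0, 1, 1, 0)
Factor λ_2 = (0, 0, 0, 1)

((0, 0, 0, 1), (0, 1, 1, 0), (0, 0, 0, 1))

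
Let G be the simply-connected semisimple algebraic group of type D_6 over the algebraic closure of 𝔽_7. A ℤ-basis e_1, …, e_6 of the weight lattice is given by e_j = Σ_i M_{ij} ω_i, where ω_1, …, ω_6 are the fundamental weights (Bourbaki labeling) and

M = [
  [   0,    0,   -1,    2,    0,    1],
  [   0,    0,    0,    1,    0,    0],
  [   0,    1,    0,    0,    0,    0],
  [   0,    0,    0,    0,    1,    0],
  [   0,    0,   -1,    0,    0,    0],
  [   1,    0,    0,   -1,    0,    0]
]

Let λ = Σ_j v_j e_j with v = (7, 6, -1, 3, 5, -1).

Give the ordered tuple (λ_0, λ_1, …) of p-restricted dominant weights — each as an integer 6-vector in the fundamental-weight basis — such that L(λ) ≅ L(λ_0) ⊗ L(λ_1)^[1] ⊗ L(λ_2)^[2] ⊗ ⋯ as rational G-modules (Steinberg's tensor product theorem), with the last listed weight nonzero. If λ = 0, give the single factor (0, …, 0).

((6, 3, 6, 5, 1, 4),)

In the fundamental-weight basis, λ has coordinates c = M·v (v = (7, 6, -1, 3, 5, -1)):
  c_1 = 0·7 + 0·6 + (-1)·(-1) + 2·3 + 0·5 + (1)·(-1) = 6
  c_2 = 0·7 + 0·6 + (0)·(-1) + 1·3 + 0·5 + (0)·(-1) = 3
  c_3 = 0·7 + 1·6 + (0)·(-1) + 0·3 + 0·5 + (0)·(-1) = 6
  c_4 = 0·7 + 0·6 + (0)·(-1) + 0·3 + 1·5 + (0)·(-1) = 5
  c_5 = 0·7 + 0·6 + (-1)·(-1) + 0·3 + 0·5 + (0)·(-1) = 1
  c_6 = 1·7 + 0·6 + (0)·(-1) + (-1)·(3) + 0·5 + (0)·(-1) = 4
Expand coordinatewise in base 7:
  c_1 = 6 = 6·7^0
  c_2 = 3 = 3·7^0
  c_3 = 6 = 6·7^0
  c_4 = 5 = 5·7^0
  c_5 = 1 = 1·7^0
  c_6 = 4 = 4·7^0
p-restricted factor λ_0 = (6, 3, 6, 5, 1, 4)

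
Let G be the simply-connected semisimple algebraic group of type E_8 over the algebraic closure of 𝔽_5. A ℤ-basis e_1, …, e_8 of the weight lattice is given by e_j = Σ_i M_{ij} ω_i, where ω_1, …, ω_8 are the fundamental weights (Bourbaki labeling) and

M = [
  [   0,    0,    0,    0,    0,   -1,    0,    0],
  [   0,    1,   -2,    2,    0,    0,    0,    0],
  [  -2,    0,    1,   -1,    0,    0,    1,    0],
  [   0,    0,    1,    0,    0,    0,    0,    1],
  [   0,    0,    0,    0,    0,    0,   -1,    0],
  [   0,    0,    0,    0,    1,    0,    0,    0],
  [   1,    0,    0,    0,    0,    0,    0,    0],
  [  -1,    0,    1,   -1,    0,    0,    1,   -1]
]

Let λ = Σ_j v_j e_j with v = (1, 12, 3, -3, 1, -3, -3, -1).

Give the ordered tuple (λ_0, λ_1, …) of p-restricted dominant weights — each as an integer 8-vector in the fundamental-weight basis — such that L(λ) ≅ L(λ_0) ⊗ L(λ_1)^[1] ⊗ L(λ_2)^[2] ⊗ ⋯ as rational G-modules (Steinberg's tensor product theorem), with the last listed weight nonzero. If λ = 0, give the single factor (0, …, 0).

((3, 0, 1, 2, 3, 1, 1, 3),)

In the fundamental-weight basis, λ has coordinates c = M·v (v = (1, 12, 3, -3, 1, -3, -3, -1)):
  c_1 = (0)·(1) + (0)·(12) + (0)·(3) + (0)·(-3) + (0)·(1) + (-1)·(-3) + (0)·(-3) + (0)·(-1) = 3
  c_2 = (0)·(1) + (1)·(12) + (-2)·(3) + (2)·(-3) + (0)·(1) + (0)·(-3) + (0)·(-3) + (0)·(-1) = 0
  c_3 = (-2)·(1) + (0)·(12) + (1)·(3) + (-1)·(-3) + (0)·(1) + (0)·(-3) + (1)·(-3) + (0)·(-1) = 1
  c_4 = (0)·(1) + (0)·(12) + (1)·(3) + (0)·(-3) + (0)·(1) + (0)·(-3) + (0)·(-3) + (1)·(-1) = 2
  c_5 = (0)·(1) + (0)·(12) + (0)·(3) + (0)·(-3) + (0)·(1) + (0)·(-3) + (-1)·(-3) + (0)·(-1) = 3
  c_6 = (0)·(1) + (0)·(12) + (0)·(3) + (0)·(-3) + (1)·(1) + (0)·(-3) + (0)·(-3) + (0)·(-1) = 1
  c_7 = (1)·(1) + (0)·(12) + (0)·(3) + (0)·(-3) + (0)·(1) + (0)·(-3) + (0)·(-3) + (0)·(-1) = 1
  c_8 = (-1)·(1) + (0)·(12) + (1)·(3) + (-1)·(-3) + (0)·(1) + (0)·(-3) + (1)·(-3) + (-1)·(-1) = 3
Writing each c_i in base p = 5:
  c_1 = 3 = 3·5^0
  c_2 = 0
  c_3 = 1 = 1·5^0
  c_4 = 2 = 2·5^0
  c_5 = 3 = 3·5^0
  c_6 = 1 = 1·5^0
  c_7 = 1 = 1·5^0
  c_8 = 3 = 3·5^0
p-restricted factor λ_0 = (3, 0, 1, 2, 3, 1, 1, 3)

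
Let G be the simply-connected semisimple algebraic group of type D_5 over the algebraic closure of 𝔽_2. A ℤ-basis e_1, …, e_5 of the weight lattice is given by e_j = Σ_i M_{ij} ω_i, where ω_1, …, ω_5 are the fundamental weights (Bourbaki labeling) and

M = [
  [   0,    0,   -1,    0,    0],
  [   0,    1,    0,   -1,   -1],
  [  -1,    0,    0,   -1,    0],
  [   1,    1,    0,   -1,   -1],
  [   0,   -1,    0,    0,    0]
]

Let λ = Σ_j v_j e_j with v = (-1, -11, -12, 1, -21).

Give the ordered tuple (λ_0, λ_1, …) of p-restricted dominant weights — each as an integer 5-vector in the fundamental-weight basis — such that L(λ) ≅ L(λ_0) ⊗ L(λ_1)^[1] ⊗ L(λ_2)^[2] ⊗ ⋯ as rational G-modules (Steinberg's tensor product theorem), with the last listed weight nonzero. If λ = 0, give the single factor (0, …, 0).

((0, 1, 0, 0, 1), (0, 0, 0, 0, 1), (1, 0, 0, 0, 0), (1, 1, 0, 1, 1))

Compute c_i = Σ_j M_{ij} v_j with v = (-1, -11, -12, 1, -21):
  c_1 = 0*-1 + 0*-11 + -1*-12 + 0*1 + 0*-21 = 12
  c_2 = 0*-1 + 1*-11 + 0*-12 + -1*1 + -1*-21 = 9
  c_3 = -1*-1 + 0*-11 + 0*-12 + -1*1 + 0*-21 = 0
  c_4 = 1*-1 + 1*-11 + 0*-12 + -1*1 + -1*-21 = 8
  c_5 = 0*-1 + -1*-11 + 0*-12 + 0*1 + 0*-21 = 11
Base-2 expansion of each c_i:
  c_1 = 12 = 0·2^0 + 0·2^1 + 1·2^2 + 1·2^3
  c_2 = 9 = 1·2^0 + 0·2^1 + 0·2^2 + 1·2^3
  c_3 = 0
  c_4 = 8 = 0·2^0 + 0·2^1 + 0·2^2 + 1·2^3
  c_5 = 11 = 1·2^0 + 1·2^1 + 0·2^2 + 1·2^3
λ_0 = (0, 1, 0, 0, 1)
λ_1 = (0, 0, 0, 0, 1)
λ_2 = (1, 0, 0, 0, 0)
λ_3 = (1, 1, 0, 1, 1)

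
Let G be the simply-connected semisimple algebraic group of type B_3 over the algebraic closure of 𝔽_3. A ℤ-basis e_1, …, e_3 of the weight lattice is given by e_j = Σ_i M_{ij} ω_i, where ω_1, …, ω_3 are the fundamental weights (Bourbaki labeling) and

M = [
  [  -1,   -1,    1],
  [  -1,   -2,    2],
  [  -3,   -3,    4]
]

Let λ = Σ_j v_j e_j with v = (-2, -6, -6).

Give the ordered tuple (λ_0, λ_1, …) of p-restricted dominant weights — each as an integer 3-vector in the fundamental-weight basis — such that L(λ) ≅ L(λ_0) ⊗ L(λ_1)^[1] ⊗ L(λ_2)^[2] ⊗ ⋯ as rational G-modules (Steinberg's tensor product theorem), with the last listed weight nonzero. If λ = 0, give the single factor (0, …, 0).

((2, 2, 0),)

ω-coordinates c = M·v, v = (-2, -6, -6):
  c_1 = (-1)·(-2) + (-1)·(-6) + (1)·(-6) = 2
  c_2 = (-1)·(-2) + (-2)·(-6) + (2)·(-6) = 2
  c_3 = (-3)·(-2) + (-3)·(-6) + (4)·(-6) = 0
Expand coordinatewise in base 3:
  c_1 = 2 = 2·3^0
  c_2 = 2 = 2·3^0
  c_3 = 0
Factor λ_0 = (2, 2, 0)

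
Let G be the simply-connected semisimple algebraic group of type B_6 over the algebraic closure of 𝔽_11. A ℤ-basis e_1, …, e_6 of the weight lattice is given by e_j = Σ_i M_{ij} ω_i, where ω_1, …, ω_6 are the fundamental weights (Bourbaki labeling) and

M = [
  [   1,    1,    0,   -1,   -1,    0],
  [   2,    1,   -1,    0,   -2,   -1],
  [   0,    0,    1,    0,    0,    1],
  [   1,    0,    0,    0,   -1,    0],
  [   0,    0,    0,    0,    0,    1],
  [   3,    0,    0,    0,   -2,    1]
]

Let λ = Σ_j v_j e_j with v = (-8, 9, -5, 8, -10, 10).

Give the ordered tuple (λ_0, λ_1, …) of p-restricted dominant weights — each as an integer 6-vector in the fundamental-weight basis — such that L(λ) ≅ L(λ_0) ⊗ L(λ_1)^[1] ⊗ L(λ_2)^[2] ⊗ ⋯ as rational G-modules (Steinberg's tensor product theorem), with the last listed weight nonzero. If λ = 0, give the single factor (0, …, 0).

((3, 8, 5, 2, 10, 6),)

In the fundamental-weight basis, λ has coordinates c = M·v (v = (-8, 9, -5, 8, -10, 10)):
  c_1 = (1)·(-8) + (1)·(9) + (0)·(-5) + (-1)·(8) + (-1)·(-10) + (0)·(10) = 3
  c_2 = (2)·(-8) + (1)·(9) + (-1)·(-5) + (0)·(8) + (-2)·(-10) + (-1)·(10) = 8
  c_3 = (0)·(-8) + (0)·(9) + (1)·(-5) + (0)·(8) + (0)·(-10) + (1)·(10) = 5
  c_4 = (1)·(-8) + (0)·(9) + (0)·(-5) + (0)·(8) + (-1)·(-10) + (0)·(10) = 2
  c_5 = (0)·(-8) + (0)·(9) + (0)·(-5) + (0)·(8) + (0)·(-10) + (1)·(10) = 10
  c_6 = (3)·(-8) + (0)·(9) + (0)·(-5) + (0)·(8) + (-2)·(-10) + (1)·(10) = 6
p = 11; digits c_i = Σ_j d_{ij}·11^j, 0 ≤ d_{ij} < 11:
  c_1 = 3 = 3·11^0
  c_2 = 8 = 8·11^0
  c_3 = 5 = 5·11^0
  c_4 = 2 = 2·11^0
  c_5 = 10 = 10·11^0
  c_6 = 6 = 6·11^0
λ_0 = (3, 8, 5, 2, 10, 6)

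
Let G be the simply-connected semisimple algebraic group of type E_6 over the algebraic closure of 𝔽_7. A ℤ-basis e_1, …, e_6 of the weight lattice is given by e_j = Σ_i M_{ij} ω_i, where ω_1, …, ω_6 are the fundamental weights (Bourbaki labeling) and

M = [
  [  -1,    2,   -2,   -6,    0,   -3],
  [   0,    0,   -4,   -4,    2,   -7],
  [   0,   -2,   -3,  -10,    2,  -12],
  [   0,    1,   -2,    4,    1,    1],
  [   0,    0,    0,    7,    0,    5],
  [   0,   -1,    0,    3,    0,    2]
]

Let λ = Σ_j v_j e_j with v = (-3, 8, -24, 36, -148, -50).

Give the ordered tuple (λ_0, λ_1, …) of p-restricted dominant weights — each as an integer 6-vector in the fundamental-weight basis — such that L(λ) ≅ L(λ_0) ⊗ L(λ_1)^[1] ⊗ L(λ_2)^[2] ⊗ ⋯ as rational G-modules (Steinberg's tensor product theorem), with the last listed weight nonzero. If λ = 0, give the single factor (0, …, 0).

((1, 6, 0, 2, 2, 0),)

In the fundamental-weight basis, λ has coordinates c = M·v (v = (-3, 8, -24, 36, -148, -50)):
  c_1 = -1*-3 + 2*8 + -2*-24 + -6*36 + 0*-148 + -3*-50 = 1
  c_2 = 0*-3 + 0*8 + -4*-24 + -4*36 + 2*-148 + -7*-50 = 6
  c_3 = 0*-3 + -2*8 + -3*-24 + -10*36 + 2*-148 + -12*-50 = 0
  c_4 = 0*-3 + 1*8 + -2*-24 + 4*36 + 1*-148 + 1*-50 = 2
  c_5 = 0*-3 + 0*8 + 0*-24 + 7*36 + 0*-148 + 5*-50 = 2
  c_6 = 0*-3 + -1*8 + 0*-24 + 3*36 + 0*-148 + 2*-50 = 0
Writing each c_i in base p = 7:
  c_1 = 1 = 1·7^0
  c_2 = 6 = 6·7^0
  c_3 = 0
  c_4 = 2 = 2·7^0
  c_5 = 2 = 2·7^0
  c_6 = 0
Factor λ_0 = (1, 6, 0, 2, 2, 0)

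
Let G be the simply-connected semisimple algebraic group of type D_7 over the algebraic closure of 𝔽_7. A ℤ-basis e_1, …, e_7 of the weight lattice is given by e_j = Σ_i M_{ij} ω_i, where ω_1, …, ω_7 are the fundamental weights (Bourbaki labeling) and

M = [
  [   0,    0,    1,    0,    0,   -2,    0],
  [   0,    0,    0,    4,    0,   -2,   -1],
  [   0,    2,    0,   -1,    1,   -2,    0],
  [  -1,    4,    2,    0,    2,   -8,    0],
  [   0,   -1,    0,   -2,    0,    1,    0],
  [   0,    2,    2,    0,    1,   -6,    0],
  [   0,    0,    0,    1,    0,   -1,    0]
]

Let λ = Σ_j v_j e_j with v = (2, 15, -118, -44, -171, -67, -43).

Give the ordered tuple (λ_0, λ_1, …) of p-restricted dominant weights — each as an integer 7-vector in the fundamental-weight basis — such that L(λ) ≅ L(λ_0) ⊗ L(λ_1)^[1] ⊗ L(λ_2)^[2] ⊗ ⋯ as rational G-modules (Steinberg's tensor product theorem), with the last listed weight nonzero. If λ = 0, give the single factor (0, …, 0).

Compute c_i = Σ_j M_{ij} v_j with v = (2, 15, -118, -44, -171, -67, -43):
  c_1 = (0)·(2) + (0)·(15) + (1)·(-118) + (0)·(-44) + (0)·(-171) + (-2)·(-67) + (0)·(-43) = 16
  c_2 = (0)·(2) + (0)·(15) + (0)·(-118) + (4)·(-44) + (0)·(-171) + (-2)·(-67) + (-1)·(-43) = 1
  c_3 = (0)·(2) + (2)·(15) + (0)·(-118) + (-1)·(-44) + (1)·(-171) + (-2)·(-67) + (0)·(-43) = 37
  c_4 = (-1)·(2) + (4)·(15) + (2)·(-118) + (0)·(-44) + (2)·(-171) + (-8)·(-67) + (0)·(-43) = 16
  c_5 = (0)·(2) + (-1)·(15) + (0)·(-118) + (-2)·(-44) + (0)·(-171) + (1)·(-67) + (0)·(-43) = 6
  c_6 = (0)·(2) + (2)·(15) + (2)·(-118) + (0)·(-44) + (1)·(-171) + (-6)·(-67) + (0)·(-43) = 25
  c_7 = (0)·(2) + (0)·(15) + (0)·(-118) + (1)·(-44) + (0)·(-171) + (-1)·(-67) + (0)·(-43) = 23
Writing each c_i in base p = 7:
  c_1 = 16 = 2·7^0 + 2·7^1
  c_2 = 1 = 1·7^0
  c_3 = 37 = 2·7^0 + 5·7^1
  c_4 = 16 = 2·7^0 + 2·7^1
  c_5 = 6 = 6·7^0
  c_6 = 25 = 4·7^0 + 3·7^1
  c_7 = 23 = 2·7^0 + 3·7^1
λ_0 = (2, 1, 2, 2, 6, 4, 2)
λ_1 = (2, 0, 5, 2, 0, 3, 3)

((2, 1, 2, 2, 6, 4, 2), (2, 0, 5, 2, 0, 3, 3))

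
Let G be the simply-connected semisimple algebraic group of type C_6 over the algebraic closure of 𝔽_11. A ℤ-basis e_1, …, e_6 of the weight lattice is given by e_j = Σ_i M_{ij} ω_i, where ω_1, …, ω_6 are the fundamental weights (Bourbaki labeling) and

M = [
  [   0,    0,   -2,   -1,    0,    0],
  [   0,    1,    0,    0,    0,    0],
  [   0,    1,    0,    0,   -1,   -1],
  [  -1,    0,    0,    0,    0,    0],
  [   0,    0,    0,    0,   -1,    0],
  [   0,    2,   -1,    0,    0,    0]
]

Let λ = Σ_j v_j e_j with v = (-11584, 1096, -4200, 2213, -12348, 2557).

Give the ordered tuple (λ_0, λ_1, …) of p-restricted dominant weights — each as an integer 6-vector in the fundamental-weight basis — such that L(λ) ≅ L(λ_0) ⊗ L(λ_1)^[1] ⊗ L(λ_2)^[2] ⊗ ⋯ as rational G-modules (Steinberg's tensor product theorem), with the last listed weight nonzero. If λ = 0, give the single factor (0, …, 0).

((5, 7, 8, 1, 6, 1), (1, 0, 10, 8, 0, 9), (7, 9, 1, 7, 3, 8), (4, 0, 8, 8, 9, 4))

In the fundamental-weight basis, λ has coordinates c = M·v (v = (-11584, 1096, -4200, 2213, -12348, 2557)):
  c_1 = 0*-11584 + 0*1096 + -2*-4200 + -1*2213 + 0*-12348 + 0*2557 = 6187
  c_2 = 0*-11584 + 1*1096 + 0*-4200 + 0*2213 + 0*-12348 + 0*2557 = 1096
  c_3 = 0*-11584 + 1*1096 + 0*-4200 + 0*2213 + -1*-12348 + -1*2557 = 10887
  c_4 = -1*-11584 + 0*1096 + 0*-4200 + 0*2213 + 0*-12348 + 0*2557 = 11584
  c_5 = 0*-11584 + 0*1096 + 0*-4200 + 0*2213 + -1*-12348 + 0*2557 = 12348
  c_6 = 0*-11584 + 2*1096 + -1*-4200 + 0*2213 + 0*-12348 + 0*2557 = 6392
Base-11 expansion of each c_i:
  c_1 = 6187 = 5·11^0 + 1·11^1 + 7·11^2 + 4·11^3
  c_2 = 1096 = 7·11^0 + 0·11^1 + 9·11^2
  c_3 = 10887 = 8·11^0 + 10·11^1 + 1·11^2 + 8·11^3
  c_4 = 11584 = 1·11^0 + 8·11^1 + 7·11^2 + 8·11^3
  c_5 = 12348 = 6·11^0 + 0·11^1 + 3·11^2 + 9·11^3
  c_6 = 6392 = 1·11^0 + 9·11^1 + 8·11^2 + 4·11^3
p-restricted factor λ_0 = (5, 7, 8, 1, 6, 1)
p-restricted factor λ_1 = (1, 0, 10, 8, 0, 9)
p-restricted factor λ_2 = (7, 9, 1, 7, 3, 8)
p-restricted factor λ_3 = (4, 0, 8, 8, 9, 4)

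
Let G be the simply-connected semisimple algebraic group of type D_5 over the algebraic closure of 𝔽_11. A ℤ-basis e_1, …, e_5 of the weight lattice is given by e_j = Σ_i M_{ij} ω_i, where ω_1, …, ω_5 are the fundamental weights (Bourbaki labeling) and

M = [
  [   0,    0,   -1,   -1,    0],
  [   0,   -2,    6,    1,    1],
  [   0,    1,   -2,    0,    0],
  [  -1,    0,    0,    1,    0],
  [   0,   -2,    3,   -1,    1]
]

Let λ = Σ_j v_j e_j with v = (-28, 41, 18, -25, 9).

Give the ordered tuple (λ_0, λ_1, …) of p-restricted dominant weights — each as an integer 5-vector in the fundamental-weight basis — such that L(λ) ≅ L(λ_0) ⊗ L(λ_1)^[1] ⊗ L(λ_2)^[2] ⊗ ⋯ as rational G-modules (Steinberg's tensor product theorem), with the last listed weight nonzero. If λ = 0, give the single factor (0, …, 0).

((7, 10, 5, 3, 6),)

Converting to the ω-basis (c_i = row i of M dotted with v = (-28, 41, 18, -25, 9)):
  c_1 = 0*-28 + 0*41 + -1*18 + -1*-25 + 0*9 = 7
  c_2 = 0*-28 + -2*41 + 6*18 + 1*-25 + 1*9 = 10
  c_3 = 0*-28 + 1*41 + -2*18 + 0*-25 + 0*9 = 5
  c_4 = -1*-28 + 0*41 + 0*18 + 1*-25 + 0*9 = 3
  c_5 = 0*-28 + -2*41 + 3*18 + -1*-25 + 1*9 = 6
Expand coordinatewise in base 11:
  c_1 = 7 = 7·11^0
  c_2 = 10 = 10·11^0
  c_3 = 5 = 5·11^0
  c_4 = 3 = 3·11^0
  c_5 = 6 = 6·11^0
p-restricted factor λ_0 = (7, 10, 5, 3, 6)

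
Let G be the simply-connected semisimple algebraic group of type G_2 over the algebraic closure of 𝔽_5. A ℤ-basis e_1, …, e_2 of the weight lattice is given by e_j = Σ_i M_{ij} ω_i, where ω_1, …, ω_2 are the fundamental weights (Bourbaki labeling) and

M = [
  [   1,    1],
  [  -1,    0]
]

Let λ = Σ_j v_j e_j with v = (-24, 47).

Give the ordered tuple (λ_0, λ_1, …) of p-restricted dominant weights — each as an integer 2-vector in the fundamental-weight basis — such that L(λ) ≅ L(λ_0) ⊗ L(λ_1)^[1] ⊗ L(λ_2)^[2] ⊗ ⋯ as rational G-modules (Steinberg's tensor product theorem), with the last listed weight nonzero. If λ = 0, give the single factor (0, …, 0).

Converting to the ω-basis (c_i = row i of M dotted with v = (-24, 47)):
  c_1 = (1)·(-24) + (1)·(47) = 23
  c_2 = (-1)·(-24) + (0)·(47) = 24
p = 5; digits c_i = Σ_j d_{ij}·5^j, 0 ≤ d_{ij} < 5:
  c_1 = 23 = 3·5^0 + 4·5^1
  c_2 = 24 = 4·5^0 + 4·5^1
p-restricted factor λ_0 = (3, 4)
p-restricted factor λ_1 = (4, 4)

((3, 4), (4, 4))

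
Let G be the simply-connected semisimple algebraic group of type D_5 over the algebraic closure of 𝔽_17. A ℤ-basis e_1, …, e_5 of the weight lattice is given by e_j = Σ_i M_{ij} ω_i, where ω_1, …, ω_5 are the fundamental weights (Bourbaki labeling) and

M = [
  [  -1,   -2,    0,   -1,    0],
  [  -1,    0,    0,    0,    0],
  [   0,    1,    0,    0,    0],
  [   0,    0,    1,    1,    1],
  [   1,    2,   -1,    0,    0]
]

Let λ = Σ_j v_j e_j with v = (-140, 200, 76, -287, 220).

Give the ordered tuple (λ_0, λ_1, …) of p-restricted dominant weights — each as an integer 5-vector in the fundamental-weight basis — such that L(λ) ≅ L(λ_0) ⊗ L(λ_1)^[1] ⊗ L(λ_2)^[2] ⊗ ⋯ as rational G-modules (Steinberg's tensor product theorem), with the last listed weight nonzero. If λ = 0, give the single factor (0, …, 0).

Converting to the ω-basis (c_i = row i of M dotted with v = (-140, 200, 76, -287, 220)):
  c_1 = (-1)·(-140) + (-2)·(200) + (0)·(76) + (-1)·(-287) + (0)·(220) = 27
  c_2 = (-1)·(-140) + (0)·(200) + (0)·(76) + (0)·(-287) + (0)·(220) = 140
  c_3 = (0)·(-140) + (1)·(200) + (0)·(76) + (0)·(-287) + (0)·(220) = 200
  c_4 = (0)·(-140) + (0)·(200) + (1)·(76) + (1)·(-287) + (1)·(220) = 9
  c_5 = (1)·(-140) + (2)·(200) + (-1)·(76) + (0)·(-287) + (0)·(220) = 184
Expand coordinatewise in base 17:
  c_1 = 27 = 10·17^0 + 1·17^1
  c_2 = 140 = 4·17^0 + 8·17^1
  c_3 = 200 = 13·17^0 + 11·17^1
  c_4 = 9 = 9·17^0
  c_5 = 184 = 14·17^0 + 10·17^1
λ_0 = (10, 4, 13, 9, 14)
λ_1 = (1, 8, 11, 0, 10)

((10, 4, 13, 9, 14), (1, 8, 11, 0, 10))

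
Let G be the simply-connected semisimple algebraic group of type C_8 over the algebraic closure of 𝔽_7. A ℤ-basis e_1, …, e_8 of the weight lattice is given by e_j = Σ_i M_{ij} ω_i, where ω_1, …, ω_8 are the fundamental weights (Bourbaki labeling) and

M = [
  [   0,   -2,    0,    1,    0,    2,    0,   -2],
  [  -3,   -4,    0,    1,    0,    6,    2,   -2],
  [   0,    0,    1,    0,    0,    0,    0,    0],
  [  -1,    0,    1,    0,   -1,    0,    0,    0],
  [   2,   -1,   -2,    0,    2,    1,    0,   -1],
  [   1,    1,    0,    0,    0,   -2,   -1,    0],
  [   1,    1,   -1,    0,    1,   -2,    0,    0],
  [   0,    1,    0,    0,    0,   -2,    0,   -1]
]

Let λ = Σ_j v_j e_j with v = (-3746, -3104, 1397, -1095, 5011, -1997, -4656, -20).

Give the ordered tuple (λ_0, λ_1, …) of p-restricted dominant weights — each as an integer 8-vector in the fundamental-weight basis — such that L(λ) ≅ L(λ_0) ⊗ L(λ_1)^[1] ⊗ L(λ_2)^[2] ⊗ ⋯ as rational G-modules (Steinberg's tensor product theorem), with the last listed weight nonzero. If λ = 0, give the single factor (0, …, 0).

In the fundamental-weight basis, λ has coordinates c = M·v (v = (-3746, -3104, 1397, -1095, 5011, -1997, -4656, -20)):
  c_1 = (0)·(-3746) + (-2)·(-3104) + 0·1397 + (1)·(-1095) + 0·5011 + (2)·(-1997) + (0)·(-4656) + (-2)·(-20) = 1159
  c_2 = (-3)·(-3746) + (-4)·(-3104) + 0·1397 + (1)·(-1095) + 0·5011 + (6)·(-1997) + (2)·(-4656) + (-2)·(-20) = 1305
  c_3 = (0)·(-3746) + (0)·(-3104) + 1·1397 + (0)·(-1095) + 0·5011 + (0)·(-1997) + (0)·(-4656) + (0)·(-20) = 1397
  c_4 = (-1)·(-3746) + (0)·(-3104) + 1·1397 + (0)·(-1095) + (-1)·(5011) + (0)·(-1997) + (0)·(-4656) + (0)·(-20) = 132
  c_5 = (2)·(-3746) + (-1)·(-3104) + (-2)·(1397) + (0)·(-1095) + 2·5011 + (1)·(-1997) + (0)·(-4656) + (-1)·(-20) = 863
  c_6 = (1)·(-3746) + (1)·(-3104) + 0·1397 + (0)·(-1095) + 0·5011 + (-2)·(-1997) + (-1)·(-4656) + (0)·(-20) = 1800
  c_7 = (1)·(-3746) + (1)·(-3104) + (-1)·(1397) + (0)·(-1095) + 1·5011 + (-2)·(-1997) + (0)·(-4656) + (0)·(-20) = 758
  c_8 = (0)·(-3746) + (1)·(-3104) + 0·1397 + (0)·(-1095) + 0·5011 + (-2)·(-1997) + (0)·(-4656) + (-1)·(-20) = 910
Writing each c_i in base p = 7:
  c_1 = 1159 = 4·7^0 + 4·7^1 + 2·7^2 + 3·7^3
  c_2 = 1305 = 3·7^0 + 4·7^1 + 5·7^2 + 3·7^3
  c_3 = 1397 = 4·7^0 + 3·7^1 + 0·7^2 + 4·7^3
  c_4 = 132 = 6·7^0 + 4·7^1 + 2·7^2
  c_5 = 863 = 2·7^0 + 4·7^1 + 3·7^2 + 2·7^3
  c_6 = 1800 = 1·7^0 + 5·7^1 + 1·7^2 + 5·7^3
  c_7 = 758 = 2·7^0 + 3·7^1 + 1·7^2 + 2·7^3
  c_8 = 910 = 0·7^0 + 4·7^1 + 4·7^2 + 2·7^3
p-restricted factor λ_0 = (4, 3, 4, 6, 2, 1, 2, 0)
p-restricted factor λ_1 = (4, 4, 3, 4, 4, 5, 3, 4)
p-restricted factor λ_2 = (2, 5, 0, 2, 3, 1, 1, 4)
p-restricted factor λ_3 = (3, 3, 4, 0, 2, 5, 2, 2)

((4, 3, 4, 6, 2, 1, 2, 0), (4, 4, 3, 4, 4, 5, 3, 4), (2, 5, 0, 2, 3, 1, 1, 4), (3, 3, 4, 0, 2, 5, 2, 2))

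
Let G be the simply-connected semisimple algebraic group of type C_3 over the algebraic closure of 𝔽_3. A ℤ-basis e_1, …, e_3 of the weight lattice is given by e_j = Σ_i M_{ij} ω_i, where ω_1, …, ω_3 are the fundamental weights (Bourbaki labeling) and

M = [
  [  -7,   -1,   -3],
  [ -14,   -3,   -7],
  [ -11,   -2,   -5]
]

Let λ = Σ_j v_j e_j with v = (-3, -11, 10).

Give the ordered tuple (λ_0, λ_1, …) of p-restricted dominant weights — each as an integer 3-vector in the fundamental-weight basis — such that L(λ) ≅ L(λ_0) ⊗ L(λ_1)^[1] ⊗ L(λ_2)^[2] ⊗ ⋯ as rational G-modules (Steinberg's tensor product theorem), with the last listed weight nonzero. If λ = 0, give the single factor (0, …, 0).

In the fundamental-weight basis, λ has coordinates c = M·v (v = (-3, -11, 10)):
  c_1 = (-7)·(-3) + (-1)·(-11) + (-3)·(10) = 2
  c_2 = (-14)·(-3) + (-3)·(-11) + (-7)·(10) = 5
  c_3 = (-11)·(-3) + (-2)·(-11) + (-5)·(10) = 5
Expand coordinatewise in base 3:
  c_1 = 2 = 2·3^0
  c_2 = 5 = 2·3^0 + 1·3^1
  c_3 = 5 = 2·3^0 + 1·3^1
λ_0 = (2, 2, 2)
λ_1 = (0, 1, 1)

((2, 2, 2), (0, 1, 1))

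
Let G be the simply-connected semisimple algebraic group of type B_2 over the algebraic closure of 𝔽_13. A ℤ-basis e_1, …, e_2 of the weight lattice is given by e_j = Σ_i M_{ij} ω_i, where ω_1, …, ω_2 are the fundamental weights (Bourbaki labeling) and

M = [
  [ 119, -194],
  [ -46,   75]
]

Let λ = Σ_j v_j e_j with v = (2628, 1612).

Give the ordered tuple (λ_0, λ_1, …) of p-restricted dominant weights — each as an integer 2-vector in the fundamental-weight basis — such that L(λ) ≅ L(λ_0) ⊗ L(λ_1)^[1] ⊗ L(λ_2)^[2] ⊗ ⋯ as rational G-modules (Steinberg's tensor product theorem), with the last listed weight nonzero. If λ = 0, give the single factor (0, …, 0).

((4, 12),)

Change of basis e → ω: c = M·v where v = (2628, 1612):
  c_1 = 119·2628 + (-194)·(1612) = 4
  c_2 = (-46)·(2628) + 75·1612 = 12
Base-13 expansion of each c_i:
  c_1 = 4 = 4·13^0
  c_2 = 12 = 12·13^0
λ_0 = (4, 12)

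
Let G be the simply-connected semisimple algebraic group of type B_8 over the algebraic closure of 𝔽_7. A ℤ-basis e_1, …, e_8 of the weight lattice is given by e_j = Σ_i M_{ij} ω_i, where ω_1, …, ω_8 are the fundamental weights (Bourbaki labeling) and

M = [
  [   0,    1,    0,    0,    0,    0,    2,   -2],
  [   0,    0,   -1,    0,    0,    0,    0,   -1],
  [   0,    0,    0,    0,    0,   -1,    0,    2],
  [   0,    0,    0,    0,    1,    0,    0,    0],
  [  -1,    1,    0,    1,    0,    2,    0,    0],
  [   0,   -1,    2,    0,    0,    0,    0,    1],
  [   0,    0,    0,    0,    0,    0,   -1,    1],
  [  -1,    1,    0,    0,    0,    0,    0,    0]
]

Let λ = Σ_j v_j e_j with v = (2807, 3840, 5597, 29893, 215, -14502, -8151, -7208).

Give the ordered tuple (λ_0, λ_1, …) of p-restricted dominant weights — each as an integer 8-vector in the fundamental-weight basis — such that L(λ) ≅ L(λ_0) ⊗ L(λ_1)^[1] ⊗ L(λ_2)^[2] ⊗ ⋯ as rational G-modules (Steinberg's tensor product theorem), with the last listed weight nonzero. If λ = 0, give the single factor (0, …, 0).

In the fundamental-weight basis, λ has coordinates c = M·v (v = (2807, 3840, 5597, 29893, 215, -14502, -8151, -7208)):
  c_1 = (0)·(2807) + (1)·(3840) + (0)·(5597) + (0)·(29893) + (0)·(215) + (0)·(-14502) + (2)·(-8151) + (-2)·(-7208) = 1954
  c_2 = (0)·(2807) + (0)·(3840) + (-1)·(5597) + (0)·(29893) + (0)·(215) + (0)·(-14502) + (0)·(-8151) + (-1)·(-7208) = 1611
  c_3 = (0)·(2807) + (0)·(3840) + (0)·(5597) + (0)·(29893) + (0)·(215) + (-1)·(-14502) + (0)·(-8151) + (2)·(-7208) = 86
  c_4 = (0)·(2807) + (0)·(3840) + (0)·(5597) + (0)·(29893) + (1)·(215) + (0)·(-14502) + (0)·(-8151) + (0)·(-7208) = 215
  c_5 = (-1)·(2807) + (1)·(3840) + (0)·(5597) + (1)·(29893) + (0)·(215) + (2)·(-14502) + (0)·(-8151) + (0)·(-7208) = 1922
  c_6 = (0)·(2807) + (-1)·(3840) + (2)·(5597) + (0)·(29893) + (0)·(215) + (0)·(-14502) + (0)·(-8151) + (1)·(-7208) = 146
  c_7 = (0)·(2807) + (0)·(3840) + (0)·(5597) + (0)·(29893) + (0)·(215) + (0)·(-14502) + (-1)·(-8151) + (1)·(-7208) = 943
  c_8 = (-1)·(2807) + (1)·(3840) + (0)·(5597) + (0)·(29893) + (0)·(215) + (0)·(-14502) + (0)·(-8151) + (0)·(-7208) = 1033
p = 7; digits c_i = Σ_j d_{ij}·7^j, 0 ≤ d_{ij} < 7:
  c_1 = 1954 = 1·7^0 + 6·7^1 + 4·7^2 + 5·7^3
  c_2 = 1611 = 1·7^0 + 6·7^1 + 4·7^2 + 4·7^3
  c_3 = 86 = 2·7^0 + 5·7^1 + 1·7^2
  c_4 = 215 = 5·7^0 + 2·7^1 + 4·7^2
  c_5 = 1922 = 4·7^0 + 1·7^1 + 4·7^2 + 5·7^3
  c_6 = 146 = 6·7^0 + 6·7^1 + 2·7^2
  c_7 = 943 = 5·7^0 + 1·7^1 + 5·7^2 + 2·7^3
  c_8 = 1033 = 4·7^0 + 0·7^1 + 0·7^2 + 3·7^3
λ_0 = (1, 1, 2, 5, 4, 6, 5, 4)
λ_1 = (6, 6, 5, 2, 1, 6, 1, 0)
λ_2 = (4, 4, 1, 4, 4, 2, 5, 0)
λ_3 = (5, 4, 0, 0, 5, 0, 2, 3)

((1, 1, 2, 5, 4, 6, 5, 4), (6, 6, 5, 2, 1, 6, 1, 0), (4, 4, 1, 4, 4, 2, 5, 0), (5, 4, 0, 0, 5, 0, 2, 3))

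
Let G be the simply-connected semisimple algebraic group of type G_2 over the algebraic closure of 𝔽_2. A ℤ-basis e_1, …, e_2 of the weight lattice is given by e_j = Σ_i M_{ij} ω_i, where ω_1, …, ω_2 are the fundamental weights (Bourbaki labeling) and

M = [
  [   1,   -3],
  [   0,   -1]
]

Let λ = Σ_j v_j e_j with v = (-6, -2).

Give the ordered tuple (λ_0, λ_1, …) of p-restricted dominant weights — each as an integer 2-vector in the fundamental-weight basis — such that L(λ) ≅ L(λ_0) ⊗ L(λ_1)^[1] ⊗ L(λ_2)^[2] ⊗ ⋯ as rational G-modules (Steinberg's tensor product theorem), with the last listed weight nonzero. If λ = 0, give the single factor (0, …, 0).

((0, 0), (0, 1))

Change of basis e → ω: c = M·v where v = (-6, -2):
  c_1 = (1)·(-6) + (-3)·(-2) = 0
  c_2 = (0)·(-6) + (-1)·(-2) = 2
Expand coordinatewise in base 2:
  c_1 = 0
  c_2 = 2 = 0·2^0 + 1·2^1
λ_0 = (0, 0)
λ_1 = (0, 1)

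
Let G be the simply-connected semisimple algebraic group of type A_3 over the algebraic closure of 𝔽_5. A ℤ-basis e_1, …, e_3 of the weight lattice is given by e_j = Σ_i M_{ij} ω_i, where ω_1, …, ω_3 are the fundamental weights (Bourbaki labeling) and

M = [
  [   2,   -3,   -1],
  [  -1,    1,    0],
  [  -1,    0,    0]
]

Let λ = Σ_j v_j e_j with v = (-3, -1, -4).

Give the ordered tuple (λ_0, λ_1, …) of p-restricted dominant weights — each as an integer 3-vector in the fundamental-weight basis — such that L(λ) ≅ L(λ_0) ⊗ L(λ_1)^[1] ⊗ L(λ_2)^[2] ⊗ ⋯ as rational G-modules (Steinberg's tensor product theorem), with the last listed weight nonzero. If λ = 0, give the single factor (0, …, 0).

Converting to the ω-basis (c_i = row i of M dotted with v = (-3, -1, -4)):
  c_1 = (2)·(-3) + (-3)·(-1) + (-1)·(-4) = 1
  c_2 = (-1)·(-3) + (1)·(-1) + (0)·(-4) = 2
  c_3 = (-1)·(-3) + (0)·(-1) + (0)·(-4) = 3
Base-5 expansion of each c_i:
  c_1 = 1 = 1·5^0
  c_2 = 2 = 2·5^0
  c_3 = 3 = 3·5^0
Factor λ_0 = (1, 2, 3)

((1, 2, 3),)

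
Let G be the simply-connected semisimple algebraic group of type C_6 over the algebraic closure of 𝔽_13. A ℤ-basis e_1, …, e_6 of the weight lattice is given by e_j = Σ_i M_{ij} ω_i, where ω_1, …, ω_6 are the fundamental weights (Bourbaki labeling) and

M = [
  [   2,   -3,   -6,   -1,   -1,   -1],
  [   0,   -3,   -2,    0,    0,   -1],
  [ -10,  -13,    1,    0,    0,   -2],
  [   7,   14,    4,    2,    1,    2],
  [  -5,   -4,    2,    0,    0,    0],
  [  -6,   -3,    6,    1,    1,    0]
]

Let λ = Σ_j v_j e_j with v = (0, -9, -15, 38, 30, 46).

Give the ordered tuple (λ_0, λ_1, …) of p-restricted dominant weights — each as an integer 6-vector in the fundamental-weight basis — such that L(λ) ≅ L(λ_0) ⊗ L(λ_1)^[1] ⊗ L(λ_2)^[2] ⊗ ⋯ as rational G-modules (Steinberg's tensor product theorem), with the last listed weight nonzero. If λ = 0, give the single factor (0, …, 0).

In the fundamental-weight basis, λ has coordinates c = M·v (v = (0, -9, -15, 38, 30, 46)):
  c_1 = 2·0 + (-3)·(-9) + (-6)·(-15) + (-1)·(38) + (-1)·(30) + (-1)·(46) = 3
  c_2 = 0·0 + (-3)·(-9) + (-2)·(-15) + 0·38 + 0·30 + (-1)·(46) = 11
  c_3 = (-10)·(0) + (-13)·(-9) + (1)·(-15) + 0·38 + 0·30 + (-2)·(46) = 10
  c_4 = 7·0 + (14)·(-9) + (4)·(-15) + 2·38 + 1·30 + 2·46 = 12
  c_5 = (-5)·(0) + (-4)·(-9) + (2)·(-15) + 0·38 + 0·30 + 0·46 = 6
  c_6 = (-6)·(0) + (-3)·(-9) + (6)·(-15) + 1·38 + 1·30 + 0·46 = 5
Base-13 expansion of each c_i:
  c_1 = 3 = 3·13^0
  c_2 = 11 = 11·13^0
  c_3 = 10 = 10·13^0
  c_4 = 12 = 12·13^0
  c_5 = 6 = 6·13^0
  c_6 = 5 = 5·13^0
p-restricted factor λ_0 = (3, 11, 10, 12, 6, 5)

((3, 11, 10, 12, 6, 5),)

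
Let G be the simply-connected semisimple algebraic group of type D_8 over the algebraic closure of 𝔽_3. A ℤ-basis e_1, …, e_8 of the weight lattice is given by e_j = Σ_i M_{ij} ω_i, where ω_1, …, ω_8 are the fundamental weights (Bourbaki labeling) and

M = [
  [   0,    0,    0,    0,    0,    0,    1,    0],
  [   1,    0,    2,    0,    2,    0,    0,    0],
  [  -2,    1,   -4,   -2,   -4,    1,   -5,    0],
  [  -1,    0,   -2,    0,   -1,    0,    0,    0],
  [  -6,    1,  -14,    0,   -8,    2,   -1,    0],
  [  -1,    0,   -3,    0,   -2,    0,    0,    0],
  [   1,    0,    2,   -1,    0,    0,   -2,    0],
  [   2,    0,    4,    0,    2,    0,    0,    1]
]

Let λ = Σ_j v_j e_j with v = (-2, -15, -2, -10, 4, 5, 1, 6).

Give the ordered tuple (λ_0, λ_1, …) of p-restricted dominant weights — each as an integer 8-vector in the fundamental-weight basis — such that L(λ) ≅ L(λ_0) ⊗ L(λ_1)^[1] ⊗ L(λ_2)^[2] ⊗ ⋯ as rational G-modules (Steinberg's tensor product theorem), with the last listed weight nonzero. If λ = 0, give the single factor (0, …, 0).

Compute c_i = Σ_j M_{ij} v_j with v = (-2, -15, -2, -10, 4, 5, 1, 6):
  c_1 = (0)·(-2) + (0)·(-15) + (0)·(-2) + (0)·(-10) + (0)·(4) + (0)·(5) + (1)·(1) + (0)·(6) = 1
  c_2 = (1)·(-2) + (0)·(-15) + (2)·(-2) + (0)·(-10) + (2)·(4) + (0)·(5) + (0)·(1) + (0)·(6) = 2
  c_3 = (-2)·(-2) + (1)·(-15) + (-4)·(-2) + (-2)·(-10) + (-4)·(4) + (1)·(5) + (-5)·(1) + (0)·(6) = 1
  c_4 = (-1)·(-2) + (0)·(-15) + (-2)·(-2) + (0)·(-10) + (-1)·(4) + (0)·(5) + (0)·(1) + (0)·(6) = 2
  c_5 = (-6)·(-2) + (1)·(-15) + (-14)·(-2) + (0)·(-10) + (-8)·(4) + (2)·(5) + (-1)·(1) + (0)·(6) = 2
  c_6 = (-1)·(-2) + (0)·(-15) + (-3)·(-2) + (0)·(-10) + (-2)·(4) + (0)·(5) + (0)·(1) + (0)·(6) = 0
  c_7 = (1)·(-2) + (0)·(-15) + (2)·(-2) + (-1)·(-10) + (0)·(4) + (0)·(5) + (-2)·(1) + (0)·(6) = 2
  c_8 = (2)·(-2) + (0)·(-15) + (4)·(-2) + (0)·(-10) + (2)·(4) + (0)·(5) + (0)·(1) + (1)·(6) = 2
p = 3; digits c_i = Σ_j d_{ij}·3^j, 0 ≤ d_{ij} < 3:
  c_1 = 1 = 1·3^0
  c_2 = 2 = 2·3^0
  c_3 = 1 = 1·3^0
  c_4 = 2 = 2·3^0
  c_5 = 2 = 2·3^0
  c_6 = 0
  c_7 = 2 = 2·3^0
  c_8 = 2 = 2·3^0
p-restricted factor λ_0 = (1, 2, 1, 2, 2, 0, 2, 2)

((1, 2, 1, 2, 2, 0, 2, 2),)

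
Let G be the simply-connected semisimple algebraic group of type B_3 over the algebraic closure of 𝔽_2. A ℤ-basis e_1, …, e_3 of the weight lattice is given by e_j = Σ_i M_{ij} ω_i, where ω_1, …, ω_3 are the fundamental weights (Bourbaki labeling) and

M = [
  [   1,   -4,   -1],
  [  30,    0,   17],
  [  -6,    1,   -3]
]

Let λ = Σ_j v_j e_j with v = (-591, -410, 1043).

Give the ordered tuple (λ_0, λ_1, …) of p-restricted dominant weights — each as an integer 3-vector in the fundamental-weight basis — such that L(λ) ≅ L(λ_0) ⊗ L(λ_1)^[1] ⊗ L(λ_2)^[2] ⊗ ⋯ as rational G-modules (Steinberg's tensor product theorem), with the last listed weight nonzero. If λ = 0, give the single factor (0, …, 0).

In the fundamental-weight basis, λ has coordinates c = M·v (v = (-591, -410, 1043)):
  c_1 = (1)·(-591) + (-4)·(-410) + (-1)·(1043) = 6
  c_2 = (30)·(-591) + (0)·(-410) + (17)·(1043) = 1
  c_3 = (-6)·(-591) + (1)·(-410) + (-3)·(1043) = 7
Base-2 expansion of each c_i:
  c_1 = 6 = 0·2^0 + 1·2^1 + 1·2^2
  c_2 = 1 = 1·2^0
  c_3 = 7 = 1·2^0 + 1·2^1 + 1·2^2
p-restricted factor λ_0 = (0, 1, 1)
p-restricted factor λ_1 = (1, 0, 1)
p-restricted factor λ_2 = (1, 0, 1)

((0, 1, 1), (1, 0, 1), (1, 0, 1))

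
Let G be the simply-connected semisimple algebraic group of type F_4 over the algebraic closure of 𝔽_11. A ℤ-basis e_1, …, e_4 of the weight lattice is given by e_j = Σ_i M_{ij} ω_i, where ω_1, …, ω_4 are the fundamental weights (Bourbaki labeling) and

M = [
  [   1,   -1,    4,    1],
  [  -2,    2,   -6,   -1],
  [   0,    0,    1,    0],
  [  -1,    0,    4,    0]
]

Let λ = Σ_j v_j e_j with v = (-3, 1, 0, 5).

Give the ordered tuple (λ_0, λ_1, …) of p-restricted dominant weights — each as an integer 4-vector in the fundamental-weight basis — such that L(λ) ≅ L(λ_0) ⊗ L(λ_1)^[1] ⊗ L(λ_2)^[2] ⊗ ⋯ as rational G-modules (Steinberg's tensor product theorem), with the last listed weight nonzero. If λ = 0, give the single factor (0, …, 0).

((1, 3, 0, 3),)

ω-coordinates c = M·v, v = (-3, 1, 0, 5):
  c_1 = (1)·(-3) + (-1)·(1) + (4)·(0) + (1)·(5) = 1
  c_2 = (-2)·(-3) + (2)·(1) + (-6)·(0) + (-1)·(5) = 3
  c_3 = (0)·(-3) + (0)·(1) + (1)·(0) + (0)·(5) = 0
  c_4 = (-1)·(-3) + (0)·(1) + (4)·(0) + (0)·(5) = 3
p = 11; digits c_i = Σ_j d_{ij}·11^j, 0 ≤ d_{ij} < 11:
  c_1 = 1 = 1·11^0
  c_2 = 3 = 3·11^0
  c_3 = 0
  c_4 = 3 = 3·11^0
p-restricted factor λ_0 = (1, 3, 0, 3)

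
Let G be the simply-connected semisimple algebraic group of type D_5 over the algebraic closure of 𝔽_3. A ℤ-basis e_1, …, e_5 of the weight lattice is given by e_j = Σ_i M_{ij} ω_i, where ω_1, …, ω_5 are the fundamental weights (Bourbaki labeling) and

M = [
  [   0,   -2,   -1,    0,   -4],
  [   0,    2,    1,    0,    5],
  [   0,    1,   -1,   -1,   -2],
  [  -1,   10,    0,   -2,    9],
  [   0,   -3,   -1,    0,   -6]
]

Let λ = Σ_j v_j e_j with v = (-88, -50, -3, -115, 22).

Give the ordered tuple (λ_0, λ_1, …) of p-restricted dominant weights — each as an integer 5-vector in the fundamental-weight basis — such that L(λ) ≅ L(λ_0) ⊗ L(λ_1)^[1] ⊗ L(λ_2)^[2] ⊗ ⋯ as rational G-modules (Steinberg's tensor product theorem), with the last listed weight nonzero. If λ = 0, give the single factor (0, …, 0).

((0, 1, 0, 1, 0), (2, 2, 2, 2, 1), (1, 0, 2, 1, 2))

ω-coordinates c = M·v, v = (-88, -50, -3, -115, 22):
  c_1 = 0*-88 + -2*-50 + -1*-3 + 0*-115 + -4*22 = 15
  c_2 = 0*-88 + 2*-50 + 1*-3 + 0*-115 + 5*22 = 7
  c_3 = 0*-88 + 1*-50 + -1*-3 + -1*-115 + -2*22 = 24
  c_4 = -1*-88 + 10*-50 + 0*-3 + -2*-115 + 9*22 = 16
  c_5 = 0*-88 + -3*-50 + -1*-3 + 0*-115 + -6*22 = 21
Base-3 expansion of each c_i:
  c_1 = 15 = 0·3^0 + 2·3^1 + 1·3^2
  c_2 = 7 = 1·3^0 + 2·3^1
  c_3 = 24 = 0·3^0 + 2·3^1 + 2·3^2
  c_4 = 16 = 1·3^0 + 2·3^1 + 1·3^2
  c_5 = 21 = 0·3^0 + 1·3^1 + 2·3^2
Factor λ_0 = (0, 1, 0, 1, 0)
Factor λ_1 = (2, 2, 2, 2, 1)
Factor λ_2 = (1, 0, 2, 1, 2)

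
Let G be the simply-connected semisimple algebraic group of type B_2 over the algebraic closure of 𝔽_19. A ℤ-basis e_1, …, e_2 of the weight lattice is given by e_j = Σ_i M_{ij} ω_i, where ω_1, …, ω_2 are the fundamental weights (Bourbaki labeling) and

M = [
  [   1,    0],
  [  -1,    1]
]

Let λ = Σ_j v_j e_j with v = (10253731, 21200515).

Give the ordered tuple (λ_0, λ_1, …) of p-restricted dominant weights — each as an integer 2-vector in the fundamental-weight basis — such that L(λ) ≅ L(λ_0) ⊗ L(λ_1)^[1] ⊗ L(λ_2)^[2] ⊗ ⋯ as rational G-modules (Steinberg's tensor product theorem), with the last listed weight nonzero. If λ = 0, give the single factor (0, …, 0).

Change of basis e → ω: c = M·v where v = (10253731, 21200515):
  c_1 = 1·10253731 + 0·21200515 = 10253731
  c_2 = (-1)·(10253731) + 1·21200515 = 10946784
p = 19; digits c_i = Σ_j d_{ij}·19^j, 0 ≤ d_{ij} < 19:
  c_1 = 10253731 = 1·19^0 + 13·19^1 + 17·19^2 + 12·19^3 + 2·19^4 + 4·19^5
  c_2 = 10946784 = 10·19^0 + 9·19^1 + 18·19^2 + 18·19^3 + 7·19^4 + 4·19^5
Factor λ_0 = (1, 10)
Factor λ_1 = (13, 9)
Factor λ_2 = (17, 18)
Factor λ_3 = (12, 18)
Factor λ_4 = (2, 7)
Factor λ_5 = (4, 4)

((1, 10), (13, 9), (17, 18), (12, 18), (2, 7), (4, 4))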